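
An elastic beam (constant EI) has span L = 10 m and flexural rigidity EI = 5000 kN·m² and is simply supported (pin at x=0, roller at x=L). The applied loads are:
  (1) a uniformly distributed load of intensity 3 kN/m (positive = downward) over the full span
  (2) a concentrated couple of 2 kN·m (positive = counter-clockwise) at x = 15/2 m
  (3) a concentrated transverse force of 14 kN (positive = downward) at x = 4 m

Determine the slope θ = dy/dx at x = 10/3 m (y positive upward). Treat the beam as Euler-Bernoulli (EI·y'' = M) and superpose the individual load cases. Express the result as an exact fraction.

θ(10/3) = -113093/5400000 rad

Load 1 — uniform load w=3 kN/m over full span:
  θ_1 = -w(L³-6Lx²+4x³)/(24EI) = -3·(10³-6·10·(10/3)²+4·(10/3)³)/(24·5000) = -13/1080 rad
Load 2 — applied couple M₀=2 kN·m at a=15/2 m (b=L-a=5/2):
  θ_2 = (M₀x²/(2L)+C₁)/EI  [x≤a] with C₁=M₀(3b²-L²)/(6L)=-65/24 = (2·(10/3)²/(2·10)+(-65/24))/5000 = -23/72000 rad
Load 3 — point force P=14 kN at a=4 m (b=L-a=6):
  θ_3 = -Pb(L²-b²-3x²)/(6LEI)  [x≤a] = -14·6·(10²-6²-3·(10/3)²)/(6·10·5000) = -161/18750 rad
Superposition: θ = Σ θ_i = -113093/5400000 rad ≈ -0.020943 rad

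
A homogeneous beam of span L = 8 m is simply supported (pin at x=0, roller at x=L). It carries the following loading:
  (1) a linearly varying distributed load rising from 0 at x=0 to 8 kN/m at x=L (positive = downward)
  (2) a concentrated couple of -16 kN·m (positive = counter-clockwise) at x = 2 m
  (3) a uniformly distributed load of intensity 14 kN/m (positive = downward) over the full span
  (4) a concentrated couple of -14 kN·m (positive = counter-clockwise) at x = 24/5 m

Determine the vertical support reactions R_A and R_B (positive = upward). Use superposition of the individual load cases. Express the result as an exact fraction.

Load 1 — triangular load w₀=8 kN/m (0→w₀ over full span):
  R_A = w₀L/6 = 8·8/6 = 32/3 kN
  R_B = w₀L/3 = 8·8/3 = 64/3 kN
Load 2 — applied couple M₀=-16 kN·m at a=2 m (b=L-a=6):
  R_A = M₀/L = (-16)/8 = -2 kN
  R_B = -M₀/L = -(-16)/8 = 2 kN
Load 3 — uniform load w=14 kN/m over full span:
  R_A = wL/2 = 14·8/2 = 56 kN
  R_B = wL/2 = 14·8/2 = 56 kN
Load 4 — applied couple M₀=-14 kN·m at a=24/5 m (b=L-a=16/5):
  R_A = M₀/L = (-14)/8 = -7/4 kN
  R_B = -M₀/L = -(-14)/8 = 7/4 kN
Superposition: R_A = 755/12 kN, R_B = 973/12 kN

R_A = 755/12 kN, R_B = 973/12 kN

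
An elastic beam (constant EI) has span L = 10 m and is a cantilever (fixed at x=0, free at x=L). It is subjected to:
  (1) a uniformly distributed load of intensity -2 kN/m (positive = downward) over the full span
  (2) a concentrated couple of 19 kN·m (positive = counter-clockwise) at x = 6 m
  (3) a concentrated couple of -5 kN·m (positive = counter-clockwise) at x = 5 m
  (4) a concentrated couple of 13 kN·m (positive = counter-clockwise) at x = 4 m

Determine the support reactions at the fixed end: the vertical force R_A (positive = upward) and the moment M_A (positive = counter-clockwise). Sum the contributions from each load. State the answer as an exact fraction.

Load 1 — uniform load w=-2 kN/m over full span:
  R_A = wL = (-2)·10 = -20 kN
  M_A = wL²/2 = (-2)·10²/2 = -100 kN·m
Load 2 — applied couple M₀=19 kN·m at a=6 m (b=L-a=4):
  R_A = 0 kN
  M_A = -M₀ = -19 kN·m
Load 3 — applied couple M₀=-5 kN·m at a=5 m (b=L-a=5):
  R_A = 0 kN
  M_A = -M₀ = -(-5) = 5 kN·m
Load 4 — applied couple M₀=13 kN·m at a=4 m (b=L-a=6):
  R_A = 0 kN
  M_A = -M₀ = -13 kN·m
Superposition: R_A = -20 kN, M_A = -127 kN·m

R_A = -20 kN, M_A = -127 kN·m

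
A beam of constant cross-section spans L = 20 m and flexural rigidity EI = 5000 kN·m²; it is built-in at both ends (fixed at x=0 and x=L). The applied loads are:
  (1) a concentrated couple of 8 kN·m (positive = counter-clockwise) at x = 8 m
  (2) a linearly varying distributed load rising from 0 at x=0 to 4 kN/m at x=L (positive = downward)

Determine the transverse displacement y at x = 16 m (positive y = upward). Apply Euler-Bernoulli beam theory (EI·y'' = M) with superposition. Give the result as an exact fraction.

Load 1 — applied couple M₀=8 kN·m at a=8 m (b=L-a=12):
  y_1 = (R_Ax³/6 - M_Ax²/2 - M₀(x-a)²/2)/EI  [x>a] with R_A=72/125, M_A=24/25 = ((72/125)·16³/6 - (24/25)·16²/2 - 8·(16-8)²/2)/5000 = 224/78125 m
Load 2 — triangular load w₀=4 kN/m (0→w₀ over full span):
  y_2 = -w₀x²(L-x)²(x+2L)/(120LEI) = -4·16²·(20-16)²·(16+2·20)/(120·20·5000) = -3584/46875 m
Superposition: y = Σ y_i = -17248/234375 m ≈ -0.073591 m

y(16) = -17248/234375 m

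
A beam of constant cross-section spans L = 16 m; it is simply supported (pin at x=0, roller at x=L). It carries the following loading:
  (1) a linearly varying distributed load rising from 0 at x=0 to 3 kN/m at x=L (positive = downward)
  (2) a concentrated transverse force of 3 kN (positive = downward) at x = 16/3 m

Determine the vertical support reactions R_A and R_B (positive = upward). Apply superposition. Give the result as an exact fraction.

Load 1 — triangular load w₀=3 kN/m (0→w₀ over full span):
  R_A = w₀L/6 = 3·16/6 = 8 kN
  R_B = w₀L/3 = 3·16/3 = 16 kN
Load 2 — point force P=3 kN at a=16/3 m (b=L-a=32/3):
  R_A = Pb/L = 3·(32/3)/16 = 2 kN
  R_B = Pa/L = 3·(16/3)/16 = 1 kN
Superposition: R_A = 10 kN, R_B = 17 kN

R_A = 10 kN, R_B = 17 kN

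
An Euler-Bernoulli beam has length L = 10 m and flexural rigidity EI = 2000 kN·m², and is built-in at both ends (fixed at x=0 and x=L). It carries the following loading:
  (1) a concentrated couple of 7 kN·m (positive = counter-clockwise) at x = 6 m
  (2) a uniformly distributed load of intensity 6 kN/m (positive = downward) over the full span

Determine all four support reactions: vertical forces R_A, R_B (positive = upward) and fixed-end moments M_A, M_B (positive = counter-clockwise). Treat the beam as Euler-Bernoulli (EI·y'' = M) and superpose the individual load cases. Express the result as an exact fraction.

R_A = 3876/125 kN, M_A = 1306/25 kN·m, R_B = 3624/125 kN, M_B = -1229/25 kN·m

Load 1 — applied couple M₀=7 kN·m at a=6 m (b=L-a=4):
  R_A = 6M₀ab/L³ = 6·7·6·4/10³ = 126/125 kN
  M_A = M₀b(2a-b)/L² = 7·4·(2·6-4)/10² = 56/25 kN·m
  R_B = -6M₀ab/L³ = -6·7·6·4/10³ = -126/125 kN
  M_B = M₀a(2b-a)/L² = 7·6·(2·4-6)/10² = 21/25 kN·m
Load 2 — uniform load w=6 kN/m over full span:
  R_A = wL/2 = 6·10/2 = 30 kN
  M_A = wL²/12 = 6·10²/12 = 50 kN·m
  R_B = wL/2 = 6·10/2 = 30 kN
  M_B = -wL²/12 = -6·10²/12 = -50 kN·m
Superposition: R_A = 3876/125 kN, M_A = 1306/25 kN·m, R_B = 3624/125 kN, M_B = -1229/25 kN·m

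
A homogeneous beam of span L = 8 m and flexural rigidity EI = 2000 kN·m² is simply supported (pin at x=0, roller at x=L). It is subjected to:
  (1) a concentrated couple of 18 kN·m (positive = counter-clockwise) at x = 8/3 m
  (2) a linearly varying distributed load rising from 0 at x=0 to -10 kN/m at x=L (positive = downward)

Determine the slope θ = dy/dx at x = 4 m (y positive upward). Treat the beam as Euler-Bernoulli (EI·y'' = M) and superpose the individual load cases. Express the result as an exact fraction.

θ(4) = 37/9000 rad

Load 1 — applied couple M₀=18 kN·m at a=8/3 m (b=L-a=16/3):
  θ_1 = (M₀x²/(2L)-M₀(x-a)+C₁)/EI  [x>a] with C₁=M₀(3b²-L²)/(6L)=8 = (18·4²/(2·8)-18·(4-(8/3))+8)/2000 = 1/1000 rad
Load 2 — triangular load w₀=-10 kN/m (0→w₀ over full span):
  θ_2 = -w₀(7L⁴-30L²x²+15x⁴)/(360LEI) = -(-10)·(7·8⁴-30·8²·4²+15·4⁴)/(360·8·2000) = 7/2250 rad
Superposition: θ = Σ θ_i = 37/9000 rad ≈ 0.004111 rad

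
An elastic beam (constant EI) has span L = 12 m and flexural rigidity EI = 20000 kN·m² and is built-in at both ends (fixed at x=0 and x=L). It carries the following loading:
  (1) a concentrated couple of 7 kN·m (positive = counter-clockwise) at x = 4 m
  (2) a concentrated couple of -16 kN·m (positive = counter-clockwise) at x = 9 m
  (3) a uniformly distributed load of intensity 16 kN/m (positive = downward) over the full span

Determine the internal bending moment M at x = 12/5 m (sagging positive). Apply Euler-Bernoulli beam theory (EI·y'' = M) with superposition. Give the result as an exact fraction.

Load 1 — applied couple M₀=7 kN·m at a=4 m (b=L-a=8):
  M_1 = R_Ax - M_A  [x≤a] with R_A=7/9, M_A=0 = (7/9)·(12/5) - 0 = 28/15 kN·m
Load 2 — applied couple M₀=-16 kN·m at a=9 m (b=L-a=3):
  M_2 = R_Ax - M_A  [x≤a] with R_A=-3/2, M_A=-5 = (-3/2)·(12/5) - (-5) = 7/5 kN·m
Load 3 — uniform load w=16 kN/m over full span:
  M_3 = wLx/2 - wL²/12 - wx²/2 = 16·12·(12/5)/2 - 16·12²/12 - 16·(12/5)²/2 = -192/25 kN·m
Superposition: M = Σ M_i = -331/75 kN·m ≈ -4.413333 kN·m

M(12/5) = -331/75 kN·m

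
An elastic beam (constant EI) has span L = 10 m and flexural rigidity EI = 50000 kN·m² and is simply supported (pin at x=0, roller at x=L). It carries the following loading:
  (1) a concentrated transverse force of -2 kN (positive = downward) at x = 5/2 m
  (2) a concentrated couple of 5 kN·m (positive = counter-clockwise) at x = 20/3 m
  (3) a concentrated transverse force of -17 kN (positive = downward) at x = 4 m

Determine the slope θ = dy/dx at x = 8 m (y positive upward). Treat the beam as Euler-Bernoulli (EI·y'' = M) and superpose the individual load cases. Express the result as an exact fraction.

Load 1 — point force P=-2 kN at a=5/2 m (b=L-a=15/2):
  θ_1 = -Pa(2L²-6Lx+3x²+a²)/(6LEI)  [x>a] = -(-2)·(5/2)·(2·10²-6·10·8+3·8²+(5/2)²)/(6·10·50000) = -109/800000 rad
Load 2 — applied couple M₀=5 kN·m at a=20/3 m (b=L-a=10/3):
  θ_2 = (M₀x²/(2L)-M₀(x-a)+C₁)/EI  [x>a] with C₁=M₀(3b²-L²)/(6L)=-50/9 = (5·8²/(2·10)-5·(8-(20/3))+(-50/9))/50000 = 17/225000 rad
Load 3 — point force P=-17 kN at a=4 m (b=L-a=6):
  θ_3 = -Pa(2L²-6Lx+3x²+a²)/(6LEI)  [x>a] = -(-17)·4·(2·10²-6·10·8+3·8²+4²)/(6·10·50000) = -51/31250 rad
Superposition: θ = Σ θ_i = -60937/36000000 rad ≈ -0.001693 rad

θ(8) = -60937/36000000 rad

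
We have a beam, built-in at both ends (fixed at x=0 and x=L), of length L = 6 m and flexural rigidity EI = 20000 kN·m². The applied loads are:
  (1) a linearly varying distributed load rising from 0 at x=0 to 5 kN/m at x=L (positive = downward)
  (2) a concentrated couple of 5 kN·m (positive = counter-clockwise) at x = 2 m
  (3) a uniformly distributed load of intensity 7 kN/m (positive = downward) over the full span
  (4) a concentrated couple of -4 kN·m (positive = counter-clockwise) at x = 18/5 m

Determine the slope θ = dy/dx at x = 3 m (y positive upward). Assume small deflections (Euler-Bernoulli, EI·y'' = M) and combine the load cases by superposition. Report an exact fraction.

θ(3) = -417/8000000 rad

Load 1 — triangular load w₀=5 kN/m (0→w₀ over full span):
  θ_1 = -w₀(2x(L-x)(L-2x)(x+2L)+x²(L-x)²)/(120LEI) = -5·(2·3·(6-3)·(6-2·3)·(3+2·6)+3²·(6-3)²)/(120·6·20000) = -9/320000 rad
Load 2 — applied couple M₀=5 kN·m at a=2 m (b=L-a=4):
  θ_2 = (R_Ax²/2 - M_Ax - M₀(x-a))/EI  [x>a] with R_A=10/9, M_A=0 = ((10/9)·3²/2 - 0·3 - 5·(3-2))/20000 = 0 rad
Load 3 — uniform load w=7 kN/m over full span:
  θ_3 = -wx(L-x)(L-2x)/(12EI) = -7·3·(6-3)·(6-2·3)/(12·20000) = 0 rad
Load 4 — applied couple M₀=-4 kN·m at a=18/5 m (b=L-a=12/5):
  θ_4 = (R_Ax²/2 - M_Ax)/EI  [x≤a] with R_A=-24/25, M_A=-32/25 = ((-24/25)·3²/2 - (-32/25)·3)/20000 = -3/125000 rad
Superposition: θ = Σ θ_i = -417/8000000 rad ≈ -0.000052 rad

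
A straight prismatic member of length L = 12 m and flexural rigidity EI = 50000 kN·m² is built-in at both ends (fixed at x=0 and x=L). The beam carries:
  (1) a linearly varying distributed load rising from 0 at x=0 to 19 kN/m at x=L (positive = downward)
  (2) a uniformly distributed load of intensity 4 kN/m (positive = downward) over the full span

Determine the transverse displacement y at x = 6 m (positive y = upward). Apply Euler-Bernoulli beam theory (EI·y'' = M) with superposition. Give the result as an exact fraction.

Load 1 — triangular load w₀=19 kN/m (0→w₀ over full span):
  y_1 = -w₀x²(L-x)²(x+2L)/(120LEI) = -19·6²·(12-6)²·(6+2·12)/(120·12·50000) = -513/50000 m
Load 2 — uniform load w=4 kN/m over full span:
  y_2 = -wx²(L-x)²/(24EI) = -4·6²·(12-6)²/(24·50000) = -27/6250 m
Superposition: y = Σ y_i = -729/50000 m ≈ -0.014580 m

y(6) = -729/50000 m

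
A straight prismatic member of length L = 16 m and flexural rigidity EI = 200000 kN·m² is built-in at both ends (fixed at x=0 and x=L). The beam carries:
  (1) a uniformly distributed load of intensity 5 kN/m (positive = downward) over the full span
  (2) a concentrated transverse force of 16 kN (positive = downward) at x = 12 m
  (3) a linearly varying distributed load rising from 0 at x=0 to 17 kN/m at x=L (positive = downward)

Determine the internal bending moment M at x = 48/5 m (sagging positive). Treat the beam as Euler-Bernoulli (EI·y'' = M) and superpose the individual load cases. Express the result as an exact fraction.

M(48/5) = 55828/375 kN·m

Load 1 — uniform load w=5 kN/m over full span:
  M_1 = wLx/2 - wL²/12 - wx²/2 = 5·16·(48/5)/2 - 5·16²/12 - 5·(48/5)²/2 = 704/15 kN·m
Load 2 — point force P=16 kN at a=12 m (b=L-a=4):
  M_2 = Pb²(3a+b)x/L³ - Pab²/L²  [x≤a] = 16·4²·(3·12+4)·(48/5)/16³ - 16·12·4²/16² = 12 kN·m
Load 3 — triangular load w₀=17 kN/m (0→w₀ over full span):
  M_3 = 3w₀Lx/20 - w₀L²/30 - w₀x³/(6L) = 3·17·16·(48/5)/20 - 17·16²/30 - 17·(48/5)³/(6·16) = 33728/375 kN·m
Superposition: M = Σ M_i = 55828/375 kN·m ≈ 148.874667 kN·m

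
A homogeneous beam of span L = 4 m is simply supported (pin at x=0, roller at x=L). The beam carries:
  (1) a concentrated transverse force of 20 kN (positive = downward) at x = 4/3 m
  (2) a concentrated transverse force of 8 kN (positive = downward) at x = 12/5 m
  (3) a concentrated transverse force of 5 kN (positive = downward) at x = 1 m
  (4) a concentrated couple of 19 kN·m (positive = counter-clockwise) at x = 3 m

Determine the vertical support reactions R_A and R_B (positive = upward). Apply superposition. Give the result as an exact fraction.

R_A = 751/30 kN, R_B = 239/30 kN

Load 1 — point force P=20 kN at a=4/3 m (b=L-a=8/3):
  R_A = Pb/L = 20·(8/3)/4 = 40/3 kN
  R_B = Pa/L = 20·(4/3)/4 = 20/3 kN
Load 2 — point force P=8 kN at a=12/5 m (b=L-a=8/5):
  R_A = Pb/L = 8·(8/5)/4 = 16/5 kN
  R_B = Pa/L = 8·(12/5)/4 = 24/5 kN
Load 3 — point force P=5 kN at a=1 m (b=L-a=3):
  R_A = Pb/L = 5·3/4 = 15/4 kN
  R_B = Pa/L = 5·1/4 = 5/4 kN
Load 4 — applied couple M₀=19 kN·m at a=3 m (b=L-a=1):
  R_A = M₀/L = 19/4 kN
  R_B = -M₀/L = -19/4 kN
Superposition: R_A = 751/30 kN, R_B = 239/30 kN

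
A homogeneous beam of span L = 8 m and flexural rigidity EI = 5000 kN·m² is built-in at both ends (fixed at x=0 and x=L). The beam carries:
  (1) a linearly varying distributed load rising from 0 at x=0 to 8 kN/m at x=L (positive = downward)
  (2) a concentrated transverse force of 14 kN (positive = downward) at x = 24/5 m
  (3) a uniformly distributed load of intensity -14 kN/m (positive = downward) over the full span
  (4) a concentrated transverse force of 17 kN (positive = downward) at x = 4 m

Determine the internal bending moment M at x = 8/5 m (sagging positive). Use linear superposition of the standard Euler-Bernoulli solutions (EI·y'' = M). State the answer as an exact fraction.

M(8/5) = -10631/1875 kN·m

Load 1 — triangular load w₀=8 kN/m (0→w₀ over full span):
  M_1 = 3w₀Lx/20 - w₀L²/30 - w₀x³/(6L) = 3·8·8·(8/5)/20 - 8·8²/30 - 8·(8/5)³/(6·8) = -896/375 kN·m
Load 2 — point force P=14 kN at a=24/5 m (b=L-a=16/5):
  M_2 = Pb²(3a+b)x/L³ - Pab²/L²  [x≤a] = 14·(16/5)²·(3·(24/5)+(16/5))·(8/5)/8³ - 14·(24/5)·(16/5)²/8² = -1792/625 kN·m
Load 3 — uniform load w=-14 kN/m over full span:
  M_3 = wLx/2 - wL²/12 - wx²/2 = (-14)·8·(8/5)/2 - (-14)·8²/12 - (-14)·(8/5)²/2 = 224/75 kN·m
Load 4 — point force P=17 kN at a=4 m (b=L-a=4):
  M_4 = Pb²(3a+b)x/L³ - Pab²/L²  [x≤a] = 17·4²·(3·4+4)·(8/5)/8³ - 17·4·4²/8² = -17/5 kN·m
Superposition: M = Σ M_i = -10631/1875 kN·m ≈ -5.669867 kN·m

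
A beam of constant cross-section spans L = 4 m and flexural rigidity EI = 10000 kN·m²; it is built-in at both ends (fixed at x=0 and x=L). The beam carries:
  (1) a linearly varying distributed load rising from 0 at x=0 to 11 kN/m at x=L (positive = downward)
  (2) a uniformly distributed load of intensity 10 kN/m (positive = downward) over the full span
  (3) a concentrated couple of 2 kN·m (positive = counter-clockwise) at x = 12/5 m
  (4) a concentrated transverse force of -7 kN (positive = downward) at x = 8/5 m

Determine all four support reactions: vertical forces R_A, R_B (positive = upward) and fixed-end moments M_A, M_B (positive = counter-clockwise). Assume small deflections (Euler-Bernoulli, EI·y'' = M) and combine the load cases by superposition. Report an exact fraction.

Load 1 — triangular load w₀=11 kN/m (0→w₀ over full span):
  R_A = 3w₀L/20 = 3·11·4/20 = 33/5 kN
  M_A = w₀L²/30 = 11·4²/30 = 88/15 kN·m
  R_B = 7w₀L/20 = 7·11·4/20 = 77/5 kN
  M_B = -w₀L²/20 = -11·4²/20 = -44/5 kN·m
Load 2 — uniform load w=10 kN/m over full span:
  R_A = wL/2 = 10·4/2 = 20 kN
  M_A = wL²/12 = 10·4²/12 = 40/3 kN·m
  R_B = wL/2 = 10·4/2 = 20 kN
  M_B = -wL²/12 = -10·4²/12 = -40/3 kN·m
Load 3 — applied couple M₀=2 kN·m at a=12/5 m (b=L-a=8/5):
  R_A = 6M₀ab/L³ = 6·2·(12/5)·(8/5)/4³ = 18/25 kN
  M_A = M₀b(2a-b)/L² = 2·(8/5)·(2·(12/5)-(8/5))/4² = 16/25 kN·m
  R_B = -6M₀ab/L³ = -6·2·(12/5)·(8/5)/4³ = -18/25 kN
  M_B = M₀a(2b-a)/L² = 2·(12/5)·(2·(8/5)-(12/5))/4² = 6/25 kN·m
Load 4 — point force P=-7 kN at a=8/5 m (b=L-a=12/5):
  R_A = Pb²(3a+b)/L³ = (-7)·(12/5)²·(3·(8/5)+(12/5))/4³ = -567/125 kN
  M_A = Pab²/L² = (-7)·(8/5)·(12/5)²/4² = -504/125 kN·m
  R_B = Pa²(a+3b)/L³ = (-7)·(8/5)²·((8/5)+3·(12/5))/4³ = -308/125 kN
  M_B = -Pa²b/L² = -(-7)·(8/5)²·(12/5)/4² = 336/125 kN·m
Superposition: R_A = 2848/125 kN, M_A = 1976/125 kN·m, R_B = 4027/125 kN, M_B = -7202/375 kN·m

R_A = 2848/125 kN, M_A = 1976/125 kN·m, R_B = 4027/125 kN, M_B = -7202/375 kN·m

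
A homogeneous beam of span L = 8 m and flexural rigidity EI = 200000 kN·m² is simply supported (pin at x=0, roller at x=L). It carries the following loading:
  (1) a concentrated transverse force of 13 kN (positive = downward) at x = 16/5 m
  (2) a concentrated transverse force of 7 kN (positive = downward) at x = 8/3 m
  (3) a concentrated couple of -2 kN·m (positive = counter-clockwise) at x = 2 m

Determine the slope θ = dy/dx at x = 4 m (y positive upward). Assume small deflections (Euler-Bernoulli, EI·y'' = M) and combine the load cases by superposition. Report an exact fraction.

θ(4) = 174463/4050000000 rad

Load 1 — point force P=13 kN at a=16/5 m (b=L-a=24/5):
  θ_1 = -Pa(2L²-6Lx+3x²+a²)/(6LEI)  [x>a] = -13·(16/5)·(2·8²-6·8·4+3·4²+(16/5)²)/(6·8·200000) = 39/1562500 rad
Load 2 — point force P=7 kN at a=8/3 m (b=L-a=16/3):
  θ_2 = -Pa(2L²-6Lx+3x²+a²)/(6LEI)  [x>a] = -7·(8/3)·(2·8²-6·8·4+3·4²+(8/3)²)/(6·8·200000) = 7/405000 rad
Load 3 — applied couple M₀=-2 kN·m at a=2 m (b=L-a=6):
  θ_3 = (M₀x²/(2L)-M₀(x-a)+C₁)/EI  [x>a] with C₁=M₀(3b²-L²)/(6L)=-11/6 = ((-2)·4²/(2·8)-(-2)·(4-2)+(-11/6))/200000 = 1/1200000 rad
Superposition: θ = Σ θ_i = 174463/4050000000 rad ≈ 0.000043 rad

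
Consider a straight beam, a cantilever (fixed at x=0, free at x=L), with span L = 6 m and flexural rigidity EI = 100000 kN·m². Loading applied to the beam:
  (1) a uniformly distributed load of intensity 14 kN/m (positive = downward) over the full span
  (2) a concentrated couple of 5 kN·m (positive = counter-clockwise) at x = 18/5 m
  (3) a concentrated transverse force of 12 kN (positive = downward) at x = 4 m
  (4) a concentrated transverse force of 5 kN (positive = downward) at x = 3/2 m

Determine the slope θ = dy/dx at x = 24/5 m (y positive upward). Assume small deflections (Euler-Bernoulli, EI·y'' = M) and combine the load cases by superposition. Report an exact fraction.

θ(24/5) = -583593/100000000 rad

Load 1 — uniform load w=14 kN/m over full span:
  θ_1 = -wx(x²-3Lx+3L²)/(6EI) = -14·(24/5)·((24/5)²-3·6·(24/5)+3·6²)/(6·100000) = -1953/390625 rad
Load 2 — applied couple M₀=5 kN·m at a=18/5 m (b=L-a=12/5):
  θ_2 = M₀a/EI  [x>a] = 5·(18/5)/100000 = 9/50000 rad
Load 3 — point force P=12 kN at a=4 m (b=L-a=2):
  θ_3 = -Pa²/(2EI)  [x>a] = -12·4²/(2·100000) = -3/3125 rad
Load 4 — point force P=5 kN at a=3/2 m (b=L-a=9/2):
  θ_4 = -Pa²/(2EI)  [x>a] = -5·(3/2)²/(2·100000) = -9/160000 rad
Superposition: θ = Σ θ_i = -583593/100000000 rad ≈ -0.005836 rad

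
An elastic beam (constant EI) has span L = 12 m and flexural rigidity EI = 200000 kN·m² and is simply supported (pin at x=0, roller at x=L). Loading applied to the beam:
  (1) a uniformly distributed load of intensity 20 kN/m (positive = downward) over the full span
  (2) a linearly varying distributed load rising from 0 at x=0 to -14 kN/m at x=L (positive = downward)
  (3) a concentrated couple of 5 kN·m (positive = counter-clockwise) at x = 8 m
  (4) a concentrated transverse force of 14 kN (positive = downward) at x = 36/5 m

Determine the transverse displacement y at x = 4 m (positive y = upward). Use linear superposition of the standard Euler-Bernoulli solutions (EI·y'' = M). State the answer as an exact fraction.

Load 1 — uniform load w=20 kN/m over full span:
  y_1 = -wx(L³-2Lx²+x³)/(24EI) = -20·4·(12³-2·12·4²+4³)/(24·200000) = -44/1875 m
Load 2 — triangular load w₀=-14 kN/m (0→w₀ over full span):
  y_2 = -w₀x(7L⁴-10L²x²+3x⁴)/(360LEI) = -(-14)·4·(7·12⁴-10·12²·4²+3·4⁴)/(360·12·200000) = 224/28125 m
Load 3 — applied couple M₀=5 kN·m at a=8 m (b=L-a=4):
  y_3 = (M₀x³/(6L)+C₁x)/EI  [x≤a] with C₁=M₀(3b²-L²)/(6L)=-20/3 = (5·4³/(6·12)+(-20/3)·4)/200000 = -1/9000 m
Load 4 — point force P=14 kN at a=36/5 m (b=L-a=24/5):
  y_4 = -Pbx(L²-b²-x²)/(6LEI)  [x≤a] = -14·(24/5)·4·(12²-(24/5)²-4²)/(6·12·200000) = -2296/1171875 m
Superposition: y = Σ y_i = -164743/9375000 m ≈ -0.017573 m

y(4) = -164743/9375000 m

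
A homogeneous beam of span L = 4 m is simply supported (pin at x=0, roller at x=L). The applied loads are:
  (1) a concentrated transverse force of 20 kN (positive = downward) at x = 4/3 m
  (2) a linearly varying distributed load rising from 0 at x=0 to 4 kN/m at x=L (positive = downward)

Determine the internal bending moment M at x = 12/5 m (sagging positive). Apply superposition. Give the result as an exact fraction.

M(12/5) = 5536/375 kN·m

Load 1 — point force P=20 kN at a=4/3 m (b=L-a=8/3):
  M_1 = Pa(L-x)/L  [x>a] = 20·(4/3)·(4-(12/5))/4 = 32/3 kN·m
Load 2 — triangular load w₀=4 kN/m (0→w₀ over full span):
  M_2 = w₀Lx/6 - w₀x³/(6L) = 4·4·(12/5)/6 - 4·(12/5)³/(6·4) = 512/125 kN·m
Superposition: M = Σ M_i = 5536/375 kN·m ≈ 14.762667 kN·m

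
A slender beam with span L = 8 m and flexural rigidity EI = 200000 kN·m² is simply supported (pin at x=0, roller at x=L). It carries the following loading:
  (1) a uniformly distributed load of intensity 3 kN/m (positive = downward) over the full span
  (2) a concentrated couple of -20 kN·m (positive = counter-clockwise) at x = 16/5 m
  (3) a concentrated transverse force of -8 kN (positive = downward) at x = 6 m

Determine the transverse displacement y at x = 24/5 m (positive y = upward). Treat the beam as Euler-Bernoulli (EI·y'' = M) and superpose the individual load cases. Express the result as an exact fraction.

y(24/5) = -2421/3906250 m

Load 1 — uniform load w=3 kN/m over full span:
  y_1 = -wx(L³-2Lx²+x³)/(24EI) = -3·(24/5)·(8³-2·8·(24/5)²+(24/5)³)/(24·200000) = -1488/1953125 m
Load 2 — applied couple M₀=-20 kN·m at a=16/5 m (b=L-a=24/5):
  y_2 = (M₀x³/(6L)-M₀(x-a)²/2+C₁x)/EI  [x>a] with C₁=M₀(3b²-L²)/(6L)=-32/15 = ((-20)·(24/5)³/(6·8)-(-20)·((24/5)-(16/5))²/2+(-32/15)·(24/5))/200000 = -12/78125 m
Load 3 — point force P=-8 kN at a=6 m (b=L-a=2):
  y_3 = -Pbx(L²-b²-x²)/(6LEI)  [x≤a] = -(-8)·2·(24/5)·(8²-2²-(24/5)²)/(6·8·200000) = 231/781250 m
Superposition: y = Σ y_i = -2421/3906250 m ≈ -0.000620 m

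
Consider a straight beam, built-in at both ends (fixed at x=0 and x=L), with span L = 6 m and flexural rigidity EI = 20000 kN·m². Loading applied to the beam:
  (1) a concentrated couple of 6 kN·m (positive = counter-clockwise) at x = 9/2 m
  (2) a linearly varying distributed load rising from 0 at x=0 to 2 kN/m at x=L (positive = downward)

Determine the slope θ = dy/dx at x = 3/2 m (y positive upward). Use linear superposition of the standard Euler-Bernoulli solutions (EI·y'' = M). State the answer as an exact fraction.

θ(3/2) = -2043/12800000 rad

Load 1 — applied couple M₀=6 kN·m at a=9/2 m (b=L-a=3/2):
  θ_1 = (R_Ax²/2 - M_Ax)/EI  [x≤a] with R_A=9/8, M_A=15/8 = ((9/8)·(3/2)²/2 - (15/8)·(3/2))/20000 = -99/1280000 rad
Load 2 — triangular load w₀=2 kN/m (0→w₀ over full span):
  θ_2 = -w₀(2x(L-x)(L-2x)(x+2L)+x²(L-x)²)/(120LEI) = -2·(2·(3/2)·(6-(3/2))·(6-2·(3/2))·((3/2)+2·6)+(3/2)²·(6-(3/2))²)/(120·6·20000) = -1053/12800000 rad
Superposition: θ = Σ θ_i = -2043/12800000 rad ≈ -0.000160 rad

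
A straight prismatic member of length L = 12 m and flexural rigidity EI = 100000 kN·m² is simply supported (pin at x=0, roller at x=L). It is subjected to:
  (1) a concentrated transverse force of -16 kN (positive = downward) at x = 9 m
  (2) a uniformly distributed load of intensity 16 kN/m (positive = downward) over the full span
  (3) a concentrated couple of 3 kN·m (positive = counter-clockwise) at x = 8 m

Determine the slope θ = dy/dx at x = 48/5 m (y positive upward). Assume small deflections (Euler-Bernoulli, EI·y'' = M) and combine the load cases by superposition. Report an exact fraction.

Load 1 — point force P=-16 kN at a=9 m (b=L-a=3):
  θ_1 = -Pa(2L²-6Lx+3x²+a²)/(6LEI)  [x>a] = -(-16)·9·(2·12²-6·12·(48/5)+3·(48/5)²+9²)/(6·12·100000) = -1143/1250000 rad
Load 2 — uniform load w=16 kN/m over full span:
  θ_2 = -w(L³-6Lx²+4x³)/(24EI) = -16·(12³-6·12·(48/5)²+4·(48/5)³)/(24·100000) = 3564/390625 rad
Load 3 — applied couple M₀=3 kN·m at a=8 m (b=L-a=4):
  θ_3 = (M₀x²/(2L)-M₀(x-a)+C₁)/EI  [x>a] with C₁=M₀(3b²-L²)/(6L)=-4 = (3·(48/5)²/(2·12)-3·((48/5)-8)+(-4))/100000 = 17/625000 rad
Superposition: θ = Σ θ_i = 51479/6250000 rad ≈ 0.008237 rad

θ(48/5) = 51479/6250000 rad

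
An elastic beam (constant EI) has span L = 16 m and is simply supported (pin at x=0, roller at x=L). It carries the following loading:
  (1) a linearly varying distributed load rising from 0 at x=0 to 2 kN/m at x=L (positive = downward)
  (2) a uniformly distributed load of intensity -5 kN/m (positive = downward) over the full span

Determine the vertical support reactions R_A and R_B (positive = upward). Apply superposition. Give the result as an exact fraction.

R_A = -104/3 kN, R_B = -88/3 kN

Load 1 — triangular load w₀=2 kN/m (0→w₀ over full span):
  R_A = w₀L/6 = 2·16/6 = 16/3 kN
  R_B = w₀L/3 = 2·16/3 = 32/3 kN
Load 2 — uniform load w=-5 kN/m over full span:
  R_A = wL/2 = (-5)·16/2 = -40 kN
  R_B = wL/2 = (-5)·16/2 = -40 kN
Superposition: R_A = -104/3 kN, R_B = -88/3 kN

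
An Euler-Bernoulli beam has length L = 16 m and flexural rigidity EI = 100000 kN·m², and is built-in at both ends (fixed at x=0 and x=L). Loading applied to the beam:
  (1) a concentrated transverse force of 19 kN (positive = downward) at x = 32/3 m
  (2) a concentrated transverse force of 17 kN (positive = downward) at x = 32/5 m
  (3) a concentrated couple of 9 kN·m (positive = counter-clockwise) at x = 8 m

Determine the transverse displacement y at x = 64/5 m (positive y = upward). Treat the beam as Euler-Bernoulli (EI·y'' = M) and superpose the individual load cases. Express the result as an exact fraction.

Load 1 — point force P=19 kN at a=32/3 m (b=L-a=16/3):
  y_1 = -Pa²(L-x)²(3bL-(3b+a)(L-x))/(6L³EI)  [x>a] = -19·(32/3)²·(16-(64/5))²·(3·(16/3)·16-(3·(16/3)+(32/3))·(16-(64/5)))/(6·16³·100000) = -9728/6328125 m
Load 2 — point force P=17 kN at a=32/5 m (b=L-a=48/5):
  y_2 = -Pa²(L-x)²(3bL-(3b+a)(L-x))/(6L³EI)  [x>a] = -17·(32/5)²·(16-(64/5))²·(3·(48/5)·16-(3·(48/5)+(32/5))·(16-(64/5)))/(6·16³·100000) = -147968/146484375 m
Load 3 — applied couple M₀=9 kN·m at a=8 m (b=L-a=8):
  y_3 = (R_Ax³/6 - M_Ax²/2 - M₀(x-a)²/2)/EI  [x>a] with R_A=27/32, M_A=9/4 = ((27/32)·(64/5)³/6 - (9/4)·(64/5)²/2 - 9·((64/5)-8)²/2)/100000 = 27/390625 m
Superposition: y = Σ y_i = -9801761/3955078125 m ≈ -0.002478 m

y(64/5) = -9801761/3955078125 m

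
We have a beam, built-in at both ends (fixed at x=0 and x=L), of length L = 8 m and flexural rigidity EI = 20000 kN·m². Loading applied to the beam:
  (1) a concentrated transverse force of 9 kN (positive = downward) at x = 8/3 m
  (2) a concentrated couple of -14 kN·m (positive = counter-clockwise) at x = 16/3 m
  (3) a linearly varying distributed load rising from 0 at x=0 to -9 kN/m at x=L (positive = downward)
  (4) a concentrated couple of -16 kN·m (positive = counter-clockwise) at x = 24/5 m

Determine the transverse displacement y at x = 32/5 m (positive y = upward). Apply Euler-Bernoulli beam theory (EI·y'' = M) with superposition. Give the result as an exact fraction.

Load 1 — point force P=9 kN at a=8/3 m (b=L-a=16/3):
  y_1 = -Pa²(L-x)²(3bL-(3b+a)(L-x))/(6L³EI)  [x>a] = -9·(8/3)²·(8-(32/5))²·(3·(16/3)·8-(3·(16/3)+(8/3))·(8-(32/5)))/(6·8³·20000) = -184/703125 m
Load 2 — applied couple M₀=-14 kN·m at a=16/3 m (b=L-a=8/3):
  y_2 = (R_Ax³/6 - M_Ax²/2 - M₀(x-a)²/2)/EI  [x>a] with R_A=-7/3, M_A=-14/3 = ((-7/3)·(32/5)³/6 - (-14/3)·(32/5)²/2 - (-14)·((32/5)-(16/3))²/2)/20000 = 56/703125 m
Load 3 — triangular load w₀=-9 kN/m (0→w₀ over full span):
  y_3 = -w₀x²(L-x)²(x+2L)/(120LEI) = -(-9)·(32/5)²·(8-(32/5))²·((32/5)+2·8)/(120·8·20000) = 10752/9765625 m
Load 4 — applied couple M₀=-16 kN·m at a=24/5 m (b=L-a=16/5):
  y_4 = (R_Ax³/6 - M_Ax²/2 - M₀(x-a)²/2)/EI  [x>a] with R_A=-72/25, M_A=-128/25 = ((-72/25)·(32/5)³/6 - (-128/25)·(32/5)²/2 - (-16)·((32/5)-(24/5))²/2)/20000 = -48/1953125 m
Superposition: y = Σ y_i = 78608/87890625 m ≈ 0.000894 m

y(32/5) = 78608/87890625 m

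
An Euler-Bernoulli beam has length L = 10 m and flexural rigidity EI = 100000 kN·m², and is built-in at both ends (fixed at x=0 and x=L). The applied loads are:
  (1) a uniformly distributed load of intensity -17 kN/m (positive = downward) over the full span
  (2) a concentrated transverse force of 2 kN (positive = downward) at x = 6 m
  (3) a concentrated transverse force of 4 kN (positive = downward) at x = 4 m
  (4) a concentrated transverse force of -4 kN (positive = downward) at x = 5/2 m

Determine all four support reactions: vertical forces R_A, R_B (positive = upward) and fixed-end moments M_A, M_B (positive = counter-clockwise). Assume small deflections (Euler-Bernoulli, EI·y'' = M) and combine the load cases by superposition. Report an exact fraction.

R_A = -85079/1000 kN, M_A = -83767/600 kN·m, R_B = -82921/1000 kN, M_B = 82093/600 kN·m

Load 1 — uniform load w=-17 kN/m over full span:
  R_A = wL/2 = (-17)·10/2 = -85 kN
  M_A = wL²/12 = (-17)·10²/12 = -425/3 kN·m
  R_B = wL/2 = (-17)·10/2 = -85 kN
  M_B = -wL²/12 = -(-17)·10²/12 = 425/3 kN·m
Load 2 — point force P=2 kN at a=6 m (b=L-a=4):
  R_A = Pb²(3a+b)/L³ = 2·4²·(3·6+4)/10³ = 88/125 kN
  M_A = Pab²/L² = 2·6·4²/10² = 48/25 kN·m
  R_B = Pa²(a+3b)/L³ = 2·6²·(6+3·4)/10³ = 162/125 kN
  M_B = -Pa²b/L² = -2·6²·4/10² = -72/25 kN·m
Load 3 — point force P=4 kN at a=4 m (b=L-a=6):
  R_A = Pb²(3a+b)/L³ = 4·6²·(3·4+6)/10³ = 324/125 kN
  M_A = Pab²/L² = 4·4·6²/10² = 144/25 kN·m
  R_B = Pa²(a+3b)/L³ = 4·4²·(4+3·6)/10³ = 176/125 kN
  M_B = -Pa²b/L² = -4·4²·6/10² = -96/25 kN·m
Load 4 — point force P=-4 kN at a=5/2 m (b=L-a=15/2):
  R_A = Pb²(3a+b)/L³ = (-4)·(15/2)²·(3·(5/2)+(15/2))/10³ = -27/8 kN
  M_A = Pab²/L² = (-4)·(5/2)·(15/2)²/10² = -45/8 kN·m
  R_B = Pa²(a+3b)/L³ = (-4)·(5/2)²·((5/2)+3·(15/2))/10³ = -5/8 kN
  M_B = -Pa²b/L² = -(-4)·(5/2)²·(15/2)/10² = 15/8 kN·m
Superposition: R_A = -85079/1000 kN, M_A = -83767/600 kN·m, R_B = -82921/1000 kN, M_B = 82093/600 kN·m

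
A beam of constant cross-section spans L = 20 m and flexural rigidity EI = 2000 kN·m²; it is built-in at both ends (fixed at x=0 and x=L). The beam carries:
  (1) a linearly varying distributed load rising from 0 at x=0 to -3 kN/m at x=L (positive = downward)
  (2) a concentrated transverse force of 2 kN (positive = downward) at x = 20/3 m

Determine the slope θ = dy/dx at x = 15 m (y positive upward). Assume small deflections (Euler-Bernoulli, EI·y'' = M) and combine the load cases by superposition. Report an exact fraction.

Load 1 — triangular load w₀=-3 kN/m (0→w₀ over full span):
  θ_1 = -w₀(2x(L-x)(L-2x)(x+2L)+x²(L-x)²)/(120LEI) = -(-3)·(2·15·(20-15)·(20-2·15)·(15+2·20)+15²·(20-15)²)/(120·20·2000) = -123/2560 rad
Load 2 — point force P=2 kN at a=20/3 m (b=L-a=40/3):
  θ_2 = Pa²(L-x)(2bL-(3b+a)(L-x))/(2L³EI)  [x>a] = 2·(20/3)²·(20-15)·(2·(40/3)·20-(3·(40/3)+(20/3))·(20-15))/(2·20³·2000) = 1/240 rad
Superposition: θ = Σ θ_i = -337/7680 rad ≈ -0.043880 rad

θ(15) = -337/7680 rad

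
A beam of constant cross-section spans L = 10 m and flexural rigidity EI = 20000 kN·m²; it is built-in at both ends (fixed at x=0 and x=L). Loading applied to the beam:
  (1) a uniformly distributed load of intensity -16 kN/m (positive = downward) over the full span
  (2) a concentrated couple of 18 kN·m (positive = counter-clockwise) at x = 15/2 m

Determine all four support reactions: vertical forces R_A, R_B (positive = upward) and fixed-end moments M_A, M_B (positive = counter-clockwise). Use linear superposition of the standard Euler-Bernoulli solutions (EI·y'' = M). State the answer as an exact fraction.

R_A = -3119/40 kN, M_A = -3065/24 kN·m, R_B = -3281/40 kN, M_B = 3119/24 kN·m

Load 1 — uniform load w=-16 kN/m over full span:
  R_A = wL/2 = (-16)·10/2 = -80 kN
  M_A = wL²/12 = (-16)·10²/12 = -400/3 kN·m
  R_B = wL/2 = (-16)·10/2 = -80 kN
  M_B = -wL²/12 = -(-16)·10²/12 = 400/3 kN·m
Load 2 — applied couple M₀=18 kN·m at a=15/2 m (b=L-a=5/2):
  R_A = 6M₀ab/L³ = 6·18·(15/2)·(5/2)/10³ = 81/40 kN
  M_A = M₀b(2a-b)/L² = 18·(5/2)·(2·(15/2)-(5/2))/10² = 45/8 kN·m
  R_B = -6M₀ab/L³ = -6·18·(15/2)·(5/2)/10³ = -81/40 kN
  M_B = M₀a(2b-a)/L² = 18·(15/2)·(2·(5/2)-(15/2))/10² = -27/8 kN·m
Superposition: R_A = -3119/40 kN, M_A = -3065/24 kN·m, R_B = -3281/40 kN, M_B = 3119/24 kN·m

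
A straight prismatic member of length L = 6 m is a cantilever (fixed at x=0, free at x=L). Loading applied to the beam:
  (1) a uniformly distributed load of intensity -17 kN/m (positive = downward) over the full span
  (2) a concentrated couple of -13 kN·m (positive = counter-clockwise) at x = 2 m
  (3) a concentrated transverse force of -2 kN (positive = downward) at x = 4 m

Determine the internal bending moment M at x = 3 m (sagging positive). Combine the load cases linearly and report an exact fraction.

M(3) = 157/2 kN·m

Load 1 — uniform load w=-17 kN/m over full span:
  M_1 = -w(L-x)²/2 = -(-17)·(6-3)²/2 = 153/2 kN·m
Load 2 — applied couple M₀=-13 kN·m at a=2 m (b=L-a=4):
  M_2 = 0  [x>a] = 0 kN·m
Load 3 — point force P=-2 kN at a=4 m (b=L-a=2):
  M_3 = -P(a-x)  [x≤a] = -(-2)·(4-3) = 2 kN·m
Superposition: M = Σ M_i = 157/2 kN·m ≈ 78.500000 kN·m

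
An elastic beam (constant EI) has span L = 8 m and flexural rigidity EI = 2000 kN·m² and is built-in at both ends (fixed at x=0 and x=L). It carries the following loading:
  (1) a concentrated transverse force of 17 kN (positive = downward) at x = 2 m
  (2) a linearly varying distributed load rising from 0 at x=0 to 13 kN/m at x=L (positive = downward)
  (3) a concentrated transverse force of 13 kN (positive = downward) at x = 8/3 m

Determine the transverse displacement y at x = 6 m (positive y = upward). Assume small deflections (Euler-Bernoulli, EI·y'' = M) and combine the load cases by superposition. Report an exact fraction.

Load 1 — point force P=17 kN at a=2 m (b=L-a=6):
  y_1 = -Pa²(L-x)²(3bL-(3b+a)(L-x))/(6L³EI)  [x>a] = -17·2²·(8-6)²·(3·6·8-(3·6+2)·(8-6))/(6·8³·2000) = -221/48000 m
Load 2 — triangular load w₀=13 kN/m (0→w₀ over full span):
  y_2 = -w₀x²(L-x)²(x+2L)/(120LEI) = -13·6²·(8-6)²·(6+2·8)/(120·8·2000) = -429/20000 m
Load 3 — point force P=13 kN at a=8/3 m (b=L-a=16/3):
  y_3 = -Pa²(L-x)²(3bL-(3b+a)(L-x))/(6L³EI)  [x>a] = -13·(8/3)²·(8-6)²·(3·(16/3)·8-(3·(16/3)+(8/3))·(8-6))/(6·8³·2000) = -221/40500 m
Superposition: y = Σ y_i = -204191/6480000 m ≈ -0.031511 m

y(6) = -204191/6480000 m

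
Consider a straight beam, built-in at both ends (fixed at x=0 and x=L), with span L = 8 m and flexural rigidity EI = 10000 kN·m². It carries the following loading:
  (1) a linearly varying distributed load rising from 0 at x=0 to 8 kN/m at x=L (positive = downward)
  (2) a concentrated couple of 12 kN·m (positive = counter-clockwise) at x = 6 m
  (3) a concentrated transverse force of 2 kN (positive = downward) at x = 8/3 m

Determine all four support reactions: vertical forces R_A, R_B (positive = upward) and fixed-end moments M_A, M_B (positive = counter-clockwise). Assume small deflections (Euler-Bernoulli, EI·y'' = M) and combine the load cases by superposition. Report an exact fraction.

Load 1 — triangular load w₀=8 kN/m (0→w₀ over full span):
  R_A = 3w₀L/20 = 3·8·8/20 = 48/5 kN
  M_A = w₀L²/30 = 8·8²/30 = 256/15 kN·m
  R_B = 7w₀L/20 = 7·8·8/20 = 112/5 kN
  M_B = -w₀L²/20 = -8·8²/20 = -128/5 kN·m
Load 2 — applied couple M₀=12 kN·m at a=6 m (b=L-a=2):
  R_A = 6M₀ab/L³ = 6·12·6·2/8³ = 27/16 kN
  M_A = M₀b(2a-b)/L² = 12·2·(2·6-2)/8² = 15/4 kN·m
  R_B = -6M₀ab/L³ = -6·12·6·2/8³ = -27/16 kN
  M_B = M₀a(2b-a)/L² = 12·6·(2·2-6)/8² = -9/4 kN·m
Load 3 — point force P=2 kN at a=8/3 m (b=L-a=16/3):
  R_A = Pb²(3a+b)/L³ = 2·(16/3)²·(3·(8/3)+(16/3))/8³ = 40/27 kN
  M_A = Pab²/L² = 2·(8/3)·(16/3)²/8² = 64/27 kN·m
  R_B = Pa²(a+3b)/L³ = 2·(8/3)²·((8/3)+3·(16/3))/8³ = 14/27 kN
  M_B = -Pa²b/L² = -2·(8/3)²·(16/3)/8² = -32/27 kN·m
Superposition: R_A = 27581/2160 kN, M_A = 12521/540 kN·m, R_B = 45859/2160 kN, M_B = -15679/540 kN·m

R_A = 27581/2160 kN, M_A = 12521/540 kN·m, R_B = 45859/2160 kN, M_B = -15679/540 kN·m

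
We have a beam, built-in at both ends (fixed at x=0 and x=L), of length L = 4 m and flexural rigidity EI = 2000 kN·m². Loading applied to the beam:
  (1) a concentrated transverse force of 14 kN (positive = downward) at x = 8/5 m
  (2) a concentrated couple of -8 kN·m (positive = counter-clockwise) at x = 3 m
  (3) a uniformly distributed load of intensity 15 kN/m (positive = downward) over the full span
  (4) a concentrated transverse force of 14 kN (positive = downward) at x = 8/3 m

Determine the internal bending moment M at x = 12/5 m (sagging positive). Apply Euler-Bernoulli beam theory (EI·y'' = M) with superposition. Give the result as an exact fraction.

Load 1 — point force P=14 kN at a=8/5 m (b=L-a=12/5):
  M_1 = Pa²(a+3b)(L-x)/L³ - Pa²b/L²  [x>a] = 14·(8/5)²·((8/5)+3·(12/5))·(4-(12/5))/4³ - 14·(8/5)²·(12/5)/4² = 1568/625 kN·m
Load 2 — applied couple M₀=-8 kN·m at a=3 m (b=L-a=1):
  M_2 = R_Ax - M_A  [x≤a] with R_A=-9/4, M_A=-5/2 = (-9/4)·(12/5) - (-5/2) = -29/10 kN·m
Load 3 — uniform load w=15 kN/m over full span:
  M_3 = wLx/2 - wL²/12 - wx²/2 = 15·4·(12/5)/2 - 15·4²/12 - 15·(12/5)²/2 = 44/5 kN·m
Load 4 — point force P=14 kN at a=8/3 m (b=L-a=4/3):
  M_4 = Pb²(3a+b)x/L³ - Pab²/L²  [x≤a] = 14·(4/3)²·(3·(8/3)+(4/3))·(12/5)/4³ - 14·(8/3)·(4/3)²/4² = 616/135 kN·m
Superposition: M = Σ M_i = 437797/33750 kN·m ≈ 12.971763 kN·m

M(12/5) = 437797/33750 kN·m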